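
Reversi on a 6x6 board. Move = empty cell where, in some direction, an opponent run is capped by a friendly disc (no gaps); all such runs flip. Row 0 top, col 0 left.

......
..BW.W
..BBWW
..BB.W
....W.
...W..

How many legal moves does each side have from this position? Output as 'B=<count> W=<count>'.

-- B to move --
(0,2): no bracket -> illegal
(0,3): flips 1 -> legal
(0,4): flips 1 -> legal
(0,5): no bracket -> illegal
(1,4): flips 1 -> legal
(3,4): no bracket -> illegal
(4,2): no bracket -> illegal
(4,3): no bracket -> illegal
(4,5): no bracket -> illegal
(5,2): no bracket -> illegal
(5,4): no bracket -> illegal
(5,5): flips 1 -> legal
B mobility = 4
-- W to move --
(0,1): no bracket -> illegal
(0,2): no bracket -> illegal
(0,3): no bracket -> illegal
(1,1): flips 3 -> legal
(1,4): no bracket -> illegal
(2,1): flips 2 -> legal
(3,1): flips 1 -> legal
(3,4): no bracket -> illegal
(4,1): no bracket -> illegal
(4,2): flips 1 -> legal
(4,3): flips 2 -> legal
W mobility = 5

Answer: B=4 W=5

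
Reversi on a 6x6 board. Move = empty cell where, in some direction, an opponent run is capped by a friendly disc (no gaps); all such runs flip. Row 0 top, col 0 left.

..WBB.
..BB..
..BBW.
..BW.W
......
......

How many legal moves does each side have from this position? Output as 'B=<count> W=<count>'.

-- B to move --
(0,1): flips 1 -> legal
(1,1): no bracket -> illegal
(1,4): no bracket -> illegal
(1,5): no bracket -> illegal
(2,5): flips 1 -> legal
(3,4): flips 1 -> legal
(4,2): no bracket -> illegal
(4,3): flips 1 -> legal
(4,4): flips 1 -> legal
(4,5): no bracket -> illegal
B mobility = 5
-- W to move --
(0,1): no bracket -> illegal
(0,5): flips 2 -> legal
(1,1): flips 1 -> legal
(1,4): no bracket -> illegal
(1,5): no bracket -> illegal
(2,1): flips 2 -> legal
(3,1): flips 1 -> legal
(3,4): no bracket -> illegal
(4,1): no bracket -> illegal
(4,2): flips 3 -> legal
(4,3): no bracket -> illegal
W mobility = 5

Answer: B=5 W=5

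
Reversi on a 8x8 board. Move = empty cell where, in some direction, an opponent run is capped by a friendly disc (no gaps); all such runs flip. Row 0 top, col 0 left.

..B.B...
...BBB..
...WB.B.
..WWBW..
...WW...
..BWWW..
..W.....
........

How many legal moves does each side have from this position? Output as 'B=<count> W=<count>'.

-- B to move --
(1,2): flips 1 -> legal
(2,1): no bracket -> illegal
(2,2): flips 1 -> legal
(2,5): no bracket -> illegal
(3,1): flips 2 -> legal
(3,6): flips 1 -> legal
(4,1): flips 2 -> legal
(4,2): flips 1 -> legal
(4,5): no bracket -> illegal
(4,6): flips 1 -> legal
(5,1): no bracket -> illegal
(5,6): flips 3 -> legal
(6,1): no bracket -> illegal
(6,3): flips 4 -> legal
(6,4): flips 2 -> legal
(6,5): no bracket -> illegal
(6,6): no bracket -> illegal
(7,1): flips 4 -> legal
(7,2): flips 1 -> legal
(7,3): no bracket -> illegal
B mobility = 12
-- W to move --
(0,1): no bracket -> illegal
(0,3): flips 1 -> legal
(0,5): flips 1 -> legal
(0,6): flips 2 -> legal
(1,1): no bracket -> illegal
(1,2): no bracket -> illegal
(1,6): no bracket -> illegal
(1,7): flips 1 -> legal
(2,2): no bracket -> illegal
(2,5): flips 2 -> legal
(2,7): no bracket -> illegal
(3,6): no bracket -> illegal
(3,7): no bracket -> illegal
(4,1): no bracket -> illegal
(4,2): flips 1 -> legal
(4,5): flips 1 -> legal
(5,1): flips 1 -> legal
(6,1): flips 1 -> legal
(6,3): no bracket -> illegal
W mobility = 9

Answer: B=12 W=9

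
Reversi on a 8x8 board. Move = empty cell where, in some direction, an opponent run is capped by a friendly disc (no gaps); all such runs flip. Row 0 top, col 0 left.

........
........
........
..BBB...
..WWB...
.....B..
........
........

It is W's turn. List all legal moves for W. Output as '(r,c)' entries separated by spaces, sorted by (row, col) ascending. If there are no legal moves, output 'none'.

(2,1): flips 1 -> legal
(2,2): flips 1 -> legal
(2,3): flips 1 -> legal
(2,4): flips 1 -> legal
(2,5): flips 1 -> legal
(3,1): no bracket -> illegal
(3,5): no bracket -> illegal
(4,1): no bracket -> illegal
(4,5): flips 1 -> legal
(4,6): no bracket -> illegal
(5,3): no bracket -> illegal
(5,4): no bracket -> illegal
(5,6): no bracket -> illegal
(6,4): no bracket -> illegal
(6,5): no bracket -> illegal
(6,6): no bracket -> illegal

Answer: (2,1) (2,2) (2,3) (2,4) (2,5) (4,5)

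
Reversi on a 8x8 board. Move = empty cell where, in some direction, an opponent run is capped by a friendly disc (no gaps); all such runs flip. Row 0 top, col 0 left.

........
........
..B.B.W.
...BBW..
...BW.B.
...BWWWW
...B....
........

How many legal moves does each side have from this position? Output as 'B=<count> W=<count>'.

-- B to move --
(1,5): no bracket -> illegal
(1,6): no bracket -> illegal
(1,7): flips 3 -> legal
(2,5): no bracket -> illegal
(2,7): no bracket -> illegal
(3,6): flips 1 -> legal
(3,7): no bracket -> illegal
(4,5): flips 2 -> legal
(4,7): no bracket -> illegal
(6,4): flips 3 -> legal
(6,5): flips 1 -> legal
(6,6): flips 3 -> legal
(6,7): no bracket -> illegal
B mobility = 6
-- W to move --
(1,1): flips 2 -> legal
(1,2): no bracket -> illegal
(1,3): flips 1 -> legal
(1,4): flips 2 -> legal
(1,5): no bracket -> illegal
(2,1): no bracket -> illegal
(2,3): no bracket -> illegal
(2,5): no bracket -> illegal
(3,1): no bracket -> illegal
(3,2): flips 3 -> legal
(3,6): flips 1 -> legal
(3,7): flips 1 -> legal
(4,2): flips 1 -> legal
(4,5): no bracket -> illegal
(4,7): no bracket -> illegal
(5,2): flips 1 -> legal
(6,2): flips 1 -> legal
(6,4): no bracket -> illegal
(7,2): flips 1 -> legal
(7,3): no bracket -> illegal
(7,4): no bracket -> illegal
W mobility = 10

Answer: B=6 W=10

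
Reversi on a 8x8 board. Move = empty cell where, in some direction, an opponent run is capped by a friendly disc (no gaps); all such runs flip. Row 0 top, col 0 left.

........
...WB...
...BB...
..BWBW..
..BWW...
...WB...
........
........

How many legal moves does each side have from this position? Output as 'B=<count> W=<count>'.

-- B to move --
(0,2): flips 1 -> legal
(0,3): flips 1 -> legal
(0,4): no bracket -> illegal
(1,2): flips 1 -> legal
(2,2): no bracket -> illegal
(2,5): no bracket -> illegal
(2,6): no bracket -> illegal
(3,6): flips 1 -> legal
(4,5): flips 2 -> legal
(4,6): flips 1 -> legal
(5,2): flips 2 -> legal
(5,5): no bracket -> illegal
(6,2): no bracket -> illegal
(6,3): flips 3 -> legal
(6,4): flips 1 -> legal
B mobility = 9
-- W to move --
(0,3): no bracket -> illegal
(0,4): flips 3 -> legal
(0,5): no bracket -> illegal
(1,2): no bracket -> illegal
(1,5): flips 2 -> legal
(2,1): flips 1 -> legal
(2,2): no bracket -> illegal
(2,5): flips 1 -> legal
(3,1): flips 2 -> legal
(4,1): flips 1 -> legal
(4,5): no bracket -> illegal
(5,1): flips 1 -> legal
(5,2): no bracket -> illegal
(5,5): flips 1 -> legal
(6,3): no bracket -> illegal
(6,4): flips 1 -> legal
(6,5): flips 1 -> legal
W mobility = 10

Answer: B=9 W=10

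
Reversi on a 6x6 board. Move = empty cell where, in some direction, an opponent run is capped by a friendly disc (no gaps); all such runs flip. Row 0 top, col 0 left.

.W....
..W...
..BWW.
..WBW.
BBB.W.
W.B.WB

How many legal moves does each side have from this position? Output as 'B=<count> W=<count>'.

-- B to move --
(0,0): no bracket -> illegal
(0,2): flips 1 -> legal
(0,3): no bracket -> illegal
(1,0): no bracket -> illegal
(1,1): no bracket -> illegal
(1,3): flips 1 -> legal
(1,4): flips 2 -> legal
(1,5): flips 1 -> legal
(2,1): no bracket -> illegal
(2,5): flips 2 -> legal
(3,1): flips 1 -> legal
(3,5): flips 1 -> legal
(4,3): no bracket -> illegal
(4,5): no bracket -> illegal
(5,1): no bracket -> illegal
(5,3): flips 1 -> legal
B mobility = 8
-- W to move --
(1,1): flips 2 -> legal
(1,3): no bracket -> illegal
(2,1): flips 1 -> legal
(3,0): flips 1 -> legal
(3,1): no bracket -> illegal
(4,3): flips 1 -> legal
(4,5): no bracket -> illegal
(5,1): flips 2 -> legal
(5,3): no bracket -> illegal
W mobility = 5

Answer: B=8 W=5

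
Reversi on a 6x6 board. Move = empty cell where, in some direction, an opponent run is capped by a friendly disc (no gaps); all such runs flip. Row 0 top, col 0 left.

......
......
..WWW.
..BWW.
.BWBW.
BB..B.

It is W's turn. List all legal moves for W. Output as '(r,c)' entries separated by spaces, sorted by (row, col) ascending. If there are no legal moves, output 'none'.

(2,1): no bracket -> illegal
(3,0): no bracket -> illegal
(3,1): flips 1 -> legal
(4,0): flips 1 -> legal
(4,5): no bracket -> illegal
(5,2): flips 1 -> legal
(5,3): flips 1 -> legal
(5,5): no bracket -> illegal

Answer: (3,1) (4,0) (5,2) (5,3)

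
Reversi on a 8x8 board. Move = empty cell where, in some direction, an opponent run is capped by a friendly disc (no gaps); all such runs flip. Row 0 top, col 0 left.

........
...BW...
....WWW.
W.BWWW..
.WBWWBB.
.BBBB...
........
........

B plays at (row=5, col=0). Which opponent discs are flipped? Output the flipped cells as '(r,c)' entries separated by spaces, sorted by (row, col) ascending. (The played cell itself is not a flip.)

Answer: (4,1)

Derivation:
Dir NW: edge -> no flip
Dir N: first cell '.' (not opp) -> no flip
Dir NE: opp run (4,1) capped by B -> flip
Dir W: edge -> no flip
Dir E: first cell 'B' (not opp) -> no flip
Dir SW: edge -> no flip
Dir S: first cell '.' (not opp) -> no flip
Dir SE: first cell '.' (not opp) -> no flip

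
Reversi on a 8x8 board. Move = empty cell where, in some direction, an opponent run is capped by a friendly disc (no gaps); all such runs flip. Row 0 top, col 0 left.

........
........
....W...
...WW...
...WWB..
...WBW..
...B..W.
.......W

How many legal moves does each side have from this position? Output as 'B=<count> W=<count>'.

-- B to move --
(1,3): no bracket -> illegal
(1,4): flips 3 -> legal
(1,5): no bracket -> illegal
(2,2): no bracket -> illegal
(2,3): flips 4 -> legal
(2,5): no bracket -> illegal
(3,2): flips 1 -> legal
(3,5): no bracket -> illegal
(4,2): flips 2 -> legal
(4,6): no bracket -> illegal
(5,2): flips 1 -> legal
(5,6): flips 1 -> legal
(5,7): no bracket -> illegal
(6,2): no bracket -> illegal
(6,4): no bracket -> illegal
(6,5): flips 1 -> legal
(6,7): no bracket -> illegal
(7,5): no bracket -> illegal
(7,6): no bracket -> illegal
B mobility = 7
-- W to move --
(3,5): flips 1 -> legal
(3,6): no bracket -> illegal
(4,6): flips 1 -> legal
(5,2): no bracket -> illegal
(5,6): flips 1 -> legal
(6,2): no bracket -> illegal
(6,4): flips 1 -> legal
(6,5): flips 1 -> legal
(7,2): no bracket -> illegal
(7,3): flips 1 -> legal
(7,4): no bracket -> illegal
W mobility = 6

Answer: B=7 W=6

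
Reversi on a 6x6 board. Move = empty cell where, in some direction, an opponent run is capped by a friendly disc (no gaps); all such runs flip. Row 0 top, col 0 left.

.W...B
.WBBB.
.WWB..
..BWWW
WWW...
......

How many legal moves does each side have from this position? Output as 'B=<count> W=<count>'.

-- B to move --
(0,0): no bracket -> illegal
(0,2): no bracket -> illegal
(1,0): flips 2 -> legal
(2,0): flips 2 -> legal
(2,4): no bracket -> illegal
(2,5): no bracket -> illegal
(3,0): flips 1 -> legal
(3,1): flips 1 -> legal
(4,3): flips 1 -> legal
(4,4): no bracket -> illegal
(4,5): flips 1 -> legal
(5,0): flips 1 -> legal
(5,1): no bracket -> illegal
(5,2): flips 1 -> legal
(5,3): no bracket -> illegal
B mobility = 8
-- W to move --
(0,2): flips 1 -> legal
(0,3): flips 3 -> legal
(0,4): flips 1 -> legal
(1,5): flips 3 -> legal
(2,4): flips 1 -> legal
(2,5): no bracket -> illegal
(3,1): flips 1 -> legal
(4,3): flips 1 -> legal
W mobility = 7

Answer: B=8 W=7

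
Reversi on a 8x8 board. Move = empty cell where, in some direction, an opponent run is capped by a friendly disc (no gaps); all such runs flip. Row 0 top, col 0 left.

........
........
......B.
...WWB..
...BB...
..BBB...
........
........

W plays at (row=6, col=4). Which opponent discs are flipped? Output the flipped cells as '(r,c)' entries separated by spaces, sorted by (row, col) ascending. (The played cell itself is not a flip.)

Answer: (4,4) (5,4)

Derivation:
Dir NW: opp run (5,3), next='.' -> no flip
Dir N: opp run (5,4) (4,4) capped by W -> flip
Dir NE: first cell '.' (not opp) -> no flip
Dir W: first cell '.' (not opp) -> no flip
Dir E: first cell '.' (not opp) -> no flip
Dir SW: first cell '.' (not opp) -> no flip
Dir S: first cell '.' (not opp) -> no flip
Dir SE: first cell '.' (not opp) -> no flip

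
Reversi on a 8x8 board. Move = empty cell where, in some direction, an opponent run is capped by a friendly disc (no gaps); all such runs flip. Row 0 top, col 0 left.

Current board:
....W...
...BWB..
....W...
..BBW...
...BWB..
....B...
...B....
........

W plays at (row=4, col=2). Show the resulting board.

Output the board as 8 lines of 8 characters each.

Answer: ....W...
...BWB..
....W...
..BWW...
..WWWB..
....B...
...B....
........

Derivation:
Place W at (4,2); scan 8 dirs for brackets.
Dir NW: first cell '.' (not opp) -> no flip
Dir N: opp run (3,2), next='.' -> no flip
Dir NE: opp run (3,3) capped by W -> flip
Dir W: first cell '.' (not opp) -> no flip
Dir E: opp run (4,3) capped by W -> flip
Dir SW: first cell '.' (not opp) -> no flip
Dir S: first cell '.' (not opp) -> no flip
Dir SE: first cell '.' (not opp) -> no flip
All flips: (3,3) (4,3)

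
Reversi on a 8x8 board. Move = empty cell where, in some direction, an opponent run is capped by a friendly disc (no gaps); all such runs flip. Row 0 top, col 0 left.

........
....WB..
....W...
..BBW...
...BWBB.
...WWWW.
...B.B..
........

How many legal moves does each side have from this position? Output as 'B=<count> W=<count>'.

Answer: B=8 W=17

Derivation:
-- B to move --
(0,3): no bracket -> illegal
(0,4): no bracket -> illegal
(0,5): no bracket -> illegal
(1,3): flips 1 -> legal
(2,3): flips 1 -> legal
(2,5): flips 1 -> legal
(3,5): flips 1 -> legal
(4,2): no bracket -> illegal
(4,7): flips 1 -> legal
(5,2): no bracket -> illegal
(5,7): no bracket -> illegal
(6,2): no bracket -> illegal
(6,4): flips 1 -> legal
(6,6): flips 3 -> legal
(6,7): flips 1 -> legal
B mobility = 8
-- W to move --
(0,4): no bracket -> illegal
(0,5): no bracket -> illegal
(0,6): flips 1 -> legal
(1,6): flips 1 -> legal
(2,1): flips 2 -> legal
(2,2): flips 1 -> legal
(2,3): flips 2 -> legal
(2,5): no bracket -> illegal
(2,6): no bracket -> illegal
(3,1): flips 2 -> legal
(3,5): flips 1 -> legal
(3,6): flips 2 -> legal
(3,7): flips 1 -> legal
(4,1): no bracket -> illegal
(4,2): flips 2 -> legal
(4,7): flips 2 -> legal
(5,2): flips 1 -> legal
(5,7): no bracket -> illegal
(6,2): no bracket -> illegal
(6,4): no bracket -> illegal
(6,6): no bracket -> illegal
(7,2): flips 1 -> legal
(7,3): flips 1 -> legal
(7,4): flips 1 -> legal
(7,5): flips 1 -> legal
(7,6): flips 1 -> legal
W mobility = 17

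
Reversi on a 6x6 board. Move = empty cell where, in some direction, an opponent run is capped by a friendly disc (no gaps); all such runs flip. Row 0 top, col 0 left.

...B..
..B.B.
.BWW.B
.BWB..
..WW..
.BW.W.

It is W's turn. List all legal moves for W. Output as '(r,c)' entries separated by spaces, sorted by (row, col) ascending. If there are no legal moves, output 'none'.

Answer: (0,1) (0,2) (0,5) (1,0) (2,0) (2,4) (3,0) (3,4) (4,0) (4,4) (5,0)

Derivation:
(0,1): flips 1 -> legal
(0,2): flips 1 -> legal
(0,4): no bracket -> illegal
(0,5): flips 1 -> legal
(1,0): flips 1 -> legal
(1,1): no bracket -> illegal
(1,3): no bracket -> illegal
(1,5): no bracket -> illegal
(2,0): flips 2 -> legal
(2,4): flips 1 -> legal
(3,0): flips 1 -> legal
(3,4): flips 1 -> legal
(3,5): no bracket -> illegal
(4,0): flips 1 -> legal
(4,1): no bracket -> illegal
(4,4): flips 1 -> legal
(5,0): flips 1 -> legal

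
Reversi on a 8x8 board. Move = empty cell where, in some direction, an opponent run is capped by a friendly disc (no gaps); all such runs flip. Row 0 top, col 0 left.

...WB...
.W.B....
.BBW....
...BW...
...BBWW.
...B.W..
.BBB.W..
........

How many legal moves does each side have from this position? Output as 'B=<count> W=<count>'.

Answer: B=8 W=8

Derivation:
-- B to move --
(0,0): flips 1 -> legal
(0,1): flips 1 -> legal
(0,2): flips 1 -> legal
(1,0): no bracket -> illegal
(1,2): no bracket -> illegal
(1,4): no bracket -> illegal
(2,0): no bracket -> illegal
(2,4): flips 2 -> legal
(2,5): flips 1 -> legal
(3,2): no bracket -> illegal
(3,5): flips 1 -> legal
(3,6): no bracket -> illegal
(3,7): no bracket -> illegal
(4,7): flips 2 -> legal
(5,4): no bracket -> illegal
(5,6): no bracket -> illegal
(5,7): no bracket -> illegal
(6,4): no bracket -> illegal
(6,6): flips 1 -> legal
(7,4): no bracket -> illegal
(7,5): no bracket -> illegal
(7,6): no bracket -> illegal
B mobility = 8
-- W to move --
(0,2): no bracket -> illegal
(0,5): flips 1 -> legal
(1,0): no bracket -> illegal
(1,2): no bracket -> illegal
(1,4): no bracket -> illegal
(1,5): no bracket -> illegal
(2,0): flips 2 -> legal
(2,4): no bracket -> illegal
(3,0): no bracket -> illegal
(3,1): flips 1 -> legal
(3,2): flips 1 -> legal
(3,5): no bracket -> illegal
(4,2): flips 2 -> legal
(5,0): no bracket -> illegal
(5,1): no bracket -> illegal
(5,2): flips 1 -> legal
(5,4): flips 1 -> legal
(6,0): no bracket -> illegal
(6,4): no bracket -> illegal
(7,0): no bracket -> illegal
(7,1): no bracket -> illegal
(7,2): no bracket -> illegal
(7,3): flips 4 -> legal
(7,4): no bracket -> illegal
W mobility = 8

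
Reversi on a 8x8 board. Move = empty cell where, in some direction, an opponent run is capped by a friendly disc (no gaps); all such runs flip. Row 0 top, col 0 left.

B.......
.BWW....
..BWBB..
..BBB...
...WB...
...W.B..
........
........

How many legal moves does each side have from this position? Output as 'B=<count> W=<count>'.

Answer: B=10 W=9

Derivation:
-- B to move --
(0,1): flips 2 -> legal
(0,2): flips 2 -> legal
(0,3): flips 2 -> legal
(0,4): flips 1 -> legal
(1,4): flips 3 -> legal
(2,1): no bracket -> illegal
(4,2): flips 1 -> legal
(5,2): flips 1 -> legal
(5,4): flips 1 -> legal
(6,2): flips 1 -> legal
(6,3): flips 2 -> legal
(6,4): no bracket -> illegal
B mobility = 10
-- W to move --
(0,1): no bracket -> illegal
(0,2): no bracket -> illegal
(1,0): flips 1 -> legal
(1,4): no bracket -> illegal
(1,5): no bracket -> illegal
(1,6): flips 2 -> legal
(2,0): no bracket -> illegal
(2,1): flips 2 -> legal
(2,6): flips 2 -> legal
(3,1): flips 1 -> legal
(3,5): flips 2 -> legal
(3,6): no bracket -> illegal
(4,1): flips 1 -> legal
(4,2): flips 2 -> legal
(4,5): flips 2 -> legal
(4,6): no bracket -> illegal
(5,4): no bracket -> illegal
(5,6): no bracket -> illegal
(6,4): no bracket -> illegal
(6,5): no bracket -> illegal
(6,6): no bracket -> illegal
W mobility = 9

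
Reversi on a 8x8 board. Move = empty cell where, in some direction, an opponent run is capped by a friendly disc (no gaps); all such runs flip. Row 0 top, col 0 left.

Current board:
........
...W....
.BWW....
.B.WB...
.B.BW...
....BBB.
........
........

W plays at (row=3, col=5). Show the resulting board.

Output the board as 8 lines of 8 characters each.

Answer: ........
...W....
.BWW....
.B.WWW..
.B.BW...
....BBB.
........
........

Derivation:
Place W at (3,5); scan 8 dirs for brackets.
Dir NW: first cell '.' (not opp) -> no flip
Dir N: first cell '.' (not opp) -> no flip
Dir NE: first cell '.' (not opp) -> no flip
Dir W: opp run (3,4) capped by W -> flip
Dir E: first cell '.' (not opp) -> no flip
Dir SW: first cell 'W' (not opp) -> no flip
Dir S: first cell '.' (not opp) -> no flip
Dir SE: first cell '.' (not opp) -> no flip
All flips: (3,4)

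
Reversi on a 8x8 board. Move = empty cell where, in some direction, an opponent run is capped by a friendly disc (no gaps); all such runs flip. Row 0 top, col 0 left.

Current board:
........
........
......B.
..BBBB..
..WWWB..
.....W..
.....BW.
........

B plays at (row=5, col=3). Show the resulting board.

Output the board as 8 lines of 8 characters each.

Place B at (5,3); scan 8 dirs for brackets.
Dir NW: opp run (4,2), next='.' -> no flip
Dir N: opp run (4,3) capped by B -> flip
Dir NE: opp run (4,4) capped by B -> flip
Dir W: first cell '.' (not opp) -> no flip
Dir E: first cell '.' (not opp) -> no flip
Dir SW: first cell '.' (not opp) -> no flip
Dir S: first cell '.' (not opp) -> no flip
Dir SE: first cell '.' (not opp) -> no flip
All flips: (4,3) (4,4)

Answer: ........
........
......B.
..BBBB..
..WBBB..
...B.W..
.....BW.
........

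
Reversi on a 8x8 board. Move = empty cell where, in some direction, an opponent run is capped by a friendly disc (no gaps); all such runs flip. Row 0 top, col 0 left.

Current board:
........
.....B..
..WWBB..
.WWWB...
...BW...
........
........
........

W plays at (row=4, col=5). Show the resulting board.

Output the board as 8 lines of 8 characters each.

Answer: ........
.....B..
..WWBB..
.WWWW...
...BWW..
........
........
........

Derivation:
Place W at (4,5); scan 8 dirs for brackets.
Dir NW: opp run (3,4) capped by W -> flip
Dir N: first cell '.' (not opp) -> no flip
Dir NE: first cell '.' (not opp) -> no flip
Dir W: first cell 'W' (not opp) -> no flip
Dir E: first cell '.' (not opp) -> no flip
Dir SW: first cell '.' (not opp) -> no flip
Dir S: first cell '.' (not opp) -> no flip
Dir SE: first cell '.' (not opp) -> no flip
All flips: (3,4)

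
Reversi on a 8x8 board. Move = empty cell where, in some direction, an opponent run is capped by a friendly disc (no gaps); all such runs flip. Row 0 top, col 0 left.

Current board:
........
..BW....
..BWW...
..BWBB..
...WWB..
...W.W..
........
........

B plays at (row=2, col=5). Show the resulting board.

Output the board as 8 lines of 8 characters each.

Place B at (2,5); scan 8 dirs for brackets.
Dir NW: first cell '.' (not opp) -> no flip
Dir N: first cell '.' (not opp) -> no flip
Dir NE: first cell '.' (not opp) -> no flip
Dir W: opp run (2,4) (2,3) capped by B -> flip
Dir E: first cell '.' (not opp) -> no flip
Dir SW: first cell 'B' (not opp) -> no flip
Dir S: first cell 'B' (not opp) -> no flip
Dir SE: first cell '.' (not opp) -> no flip
All flips: (2,3) (2,4)

Answer: ........
..BW....
..BBBB..
..BWBB..
...WWB..
...W.W..
........
........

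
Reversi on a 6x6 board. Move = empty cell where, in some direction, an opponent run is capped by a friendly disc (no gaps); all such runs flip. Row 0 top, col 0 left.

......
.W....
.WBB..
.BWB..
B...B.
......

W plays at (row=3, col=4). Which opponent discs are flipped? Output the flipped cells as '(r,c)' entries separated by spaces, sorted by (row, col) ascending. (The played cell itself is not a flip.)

Dir NW: opp run (2,3), next='.' -> no flip
Dir N: first cell '.' (not opp) -> no flip
Dir NE: first cell '.' (not opp) -> no flip
Dir W: opp run (3,3) capped by W -> flip
Dir E: first cell '.' (not opp) -> no flip
Dir SW: first cell '.' (not opp) -> no flip
Dir S: opp run (4,4), next='.' -> no flip
Dir SE: first cell '.' (not opp) -> no flip

Answer: (3,3)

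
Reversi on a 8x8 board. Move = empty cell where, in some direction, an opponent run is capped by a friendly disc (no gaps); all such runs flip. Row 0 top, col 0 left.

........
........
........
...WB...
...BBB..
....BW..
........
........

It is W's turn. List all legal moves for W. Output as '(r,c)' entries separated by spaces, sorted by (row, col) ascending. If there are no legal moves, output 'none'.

(2,3): no bracket -> illegal
(2,4): no bracket -> illegal
(2,5): no bracket -> illegal
(3,2): no bracket -> illegal
(3,5): flips 2 -> legal
(3,6): no bracket -> illegal
(4,2): no bracket -> illegal
(4,6): no bracket -> illegal
(5,2): no bracket -> illegal
(5,3): flips 2 -> legal
(5,6): no bracket -> illegal
(6,3): no bracket -> illegal
(6,4): no bracket -> illegal
(6,5): no bracket -> illegal

Answer: (3,5) (5,3)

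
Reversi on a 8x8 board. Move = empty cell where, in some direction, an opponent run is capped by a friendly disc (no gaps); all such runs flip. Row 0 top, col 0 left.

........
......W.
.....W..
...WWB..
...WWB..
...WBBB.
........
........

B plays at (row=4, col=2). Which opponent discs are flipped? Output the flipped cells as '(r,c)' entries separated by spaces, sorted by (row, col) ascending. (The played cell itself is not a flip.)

Answer: (4,3) (4,4)

Derivation:
Dir NW: first cell '.' (not opp) -> no flip
Dir N: first cell '.' (not opp) -> no flip
Dir NE: opp run (3,3), next='.' -> no flip
Dir W: first cell '.' (not opp) -> no flip
Dir E: opp run (4,3) (4,4) capped by B -> flip
Dir SW: first cell '.' (not opp) -> no flip
Dir S: first cell '.' (not opp) -> no flip
Dir SE: opp run (5,3), next='.' -> no flip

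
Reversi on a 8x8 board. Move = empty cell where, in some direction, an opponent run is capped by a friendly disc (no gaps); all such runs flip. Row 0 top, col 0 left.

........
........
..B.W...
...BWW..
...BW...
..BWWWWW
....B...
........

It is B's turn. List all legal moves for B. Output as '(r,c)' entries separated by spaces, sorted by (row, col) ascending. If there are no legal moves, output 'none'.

Answer: (1,4) (1,5) (2,5) (3,6) (4,2) (4,5) (4,6) (6,3) (6,5) (6,6)

Derivation:
(1,3): no bracket -> illegal
(1,4): flips 4 -> legal
(1,5): flips 1 -> legal
(2,3): no bracket -> illegal
(2,5): flips 1 -> legal
(2,6): no bracket -> illegal
(3,6): flips 2 -> legal
(4,2): flips 1 -> legal
(4,5): flips 1 -> legal
(4,6): flips 1 -> legal
(4,7): no bracket -> illegal
(6,2): no bracket -> illegal
(6,3): flips 1 -> legal
(6,5): flips 1 -> legal
(6,6): flips 2 -> legal
(6,7): no bracket -> illegal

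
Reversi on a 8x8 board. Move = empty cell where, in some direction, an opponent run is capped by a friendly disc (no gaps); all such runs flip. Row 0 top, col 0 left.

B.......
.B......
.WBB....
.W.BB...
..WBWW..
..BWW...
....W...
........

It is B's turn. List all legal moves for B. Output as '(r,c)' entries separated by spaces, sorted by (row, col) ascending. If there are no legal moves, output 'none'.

(1,0): no bracket -> illegal
(1,2): no bracket -> illegal
(2,0): flips 1 -> legal
(3,0): no bracket -> illegal
(3,2): flips 1 -> legal
(3,5): no bracket -> illegal
(3,6): no bracket -> illegal
(4,0): flips 1 -> legal
(4,1): flips 3 -> legal
(4,6): flips 2 -> legal
(5,1): flips 1 -> legal
(5,5): flips 3 -> legal
(5,6): flips 1 -> legal
(6,2): no bracket -> illegal
(6,3): flips 1 -> legal
(6,5): flips 1 -> legal
(7,3): no bracket -> illegal
(7,4): flips 3 -> legal
(7,5): no bracket -> illegal

Answer: (2,0) (3,2) (4,0) (4,1) (4,6) (5,1) (5,5) (5,6) (6,3) (6,5) (7,4)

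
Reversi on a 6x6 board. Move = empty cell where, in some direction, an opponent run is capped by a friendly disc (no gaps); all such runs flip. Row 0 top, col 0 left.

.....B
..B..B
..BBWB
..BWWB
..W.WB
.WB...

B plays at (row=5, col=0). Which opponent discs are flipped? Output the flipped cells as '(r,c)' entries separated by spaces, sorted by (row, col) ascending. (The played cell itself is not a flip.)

Answer: (5,1)

Derivation:
Dir NW: edge -> no flip
Dir N: first cell '.' (not opp) -> no flip
Dir NE: first cell '.' (not opp) -> no flip
Dir W: edge -> no flip
Dir E: opp run (5,1) capped by B -> flip
Dir SW: edge -> no flip
Dir S: edge -> no flip
Dir SE: edge -> no flip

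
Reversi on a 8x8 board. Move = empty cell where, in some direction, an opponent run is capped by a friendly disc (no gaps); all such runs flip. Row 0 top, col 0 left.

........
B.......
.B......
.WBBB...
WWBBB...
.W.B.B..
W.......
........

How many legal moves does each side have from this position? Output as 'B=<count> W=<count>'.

-- B to move --
(2,0): flips 1 -> legal
(2,2): no bracket -> illegal
(3,0): flips 1 -> legal
(5,0): flips 1 -> legal
(5,2): no bracket -> illegal
(6,1): flips 3 -> legal
(6,2): no bracket -> illegal
(7,0): no bracket -> illegal
(7,1): no bracket -> illegal
B mobility = 4
-- W to move --
(0,0): no bracket -> illegal
(0,1): no bracket -> illegal
(1,1): flips 1 -> legal
(1,2): no bracket -> illegal
(2,0): no bracket -> illegal
(2,2): no bracket -> illegal
(2,3): flips 1 -> legal
(2,4): flips 2 -> legal
(2,5): no bracket -> illegal
(3,0): no bracket -> illegal
(3,5): flips 3 -> legal
(4,5): flips 3 -> legal
(4,6): no bracket -> illegal
(5,2): no bracket -> illegal
(5,4): no bracket -> illegal
(5,6): no bracket -> illegal
(6,2): no bracket -> illegal
(6,3): no bracket -> illegal
(6,4): flips 2 -> legal
(6,5): no bracket -> illegal
(6,6): no bracket -> illegal
W mobility = 6

Answer: B=4 W=6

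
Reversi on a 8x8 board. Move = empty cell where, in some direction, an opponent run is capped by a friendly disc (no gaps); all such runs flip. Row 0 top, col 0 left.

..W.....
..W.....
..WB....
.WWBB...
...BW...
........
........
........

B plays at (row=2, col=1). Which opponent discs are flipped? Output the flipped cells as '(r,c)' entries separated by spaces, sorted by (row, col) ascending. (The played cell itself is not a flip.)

Answer: (2,2) (3,2)

Derivation:
Dir NW: first cell '.' (not opp) -> no flip
Dir N: first cell '.' (not opp) -> no flip
Dir NE: opp run (1,2), next='.' -> no flip
Dir W: first cell '.' (not opp) -> no flip
Dir E: opp run (2,2) capped by B -> flip
Dir SW: first cell '.' (not opp) -> no flip
Dir S: opp run (3,1), next='.' -> no flip
Dir SE: opp run (3,2) capped by B -> flip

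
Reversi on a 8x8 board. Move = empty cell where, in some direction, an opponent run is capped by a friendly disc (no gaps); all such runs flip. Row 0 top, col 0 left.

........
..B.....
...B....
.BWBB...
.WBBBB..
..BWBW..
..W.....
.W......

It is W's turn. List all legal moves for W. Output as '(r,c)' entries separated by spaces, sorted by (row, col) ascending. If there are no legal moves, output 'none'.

Answer: (1,3) (1,4) (2,0) (2,1) (2,2) (3,0) (3,5) (4,6) (5,1) (6,3) (6,5)

Derivation:
(0,1): no bracket -> illegal
(0,2): no bracket -> illegal
(0,3): no bracket -> illegal
(1,1): no bracket -> illegal
(1,3): flips 3 -> legal
(1,4): flips 1 -> legal
(2,0): flips 2 -> legal
(2,1): flips 1 -> legal
(2,2): flips 2 -> legal
(2,4): no bracket -> illegal
(2,5): no bracket -> illegal
(3,0): flips 1 -> legal
(3,5): flips 4 -> legal
(3,6): no bracket -> illegal
(4,0): no bracket -> illegal
(4,6): flips 4 -> legal
(5,1): flips 1 -> legal
(5,6): no bracket -> illegal
(6,1): no bracket -> illegal
(6,3): flips 1 -> legal
(6,4): no bracket -> illegal
(6,5): flips 2 -> legal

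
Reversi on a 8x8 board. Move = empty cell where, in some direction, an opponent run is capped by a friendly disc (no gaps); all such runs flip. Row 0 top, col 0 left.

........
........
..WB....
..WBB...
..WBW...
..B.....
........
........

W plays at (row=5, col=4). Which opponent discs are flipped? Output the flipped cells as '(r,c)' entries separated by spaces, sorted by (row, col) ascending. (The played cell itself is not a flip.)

Answer: (4,3)

Derivation:
Dir NW: opp run (4,3) capped by W -> flip
Dir N: first cell 'W' (not opp) -> no flip
Dir NE: first cell '.' (not opp) -> no flip
Dir W: first cell '.' (not opp) -> no flip
Dir E: first cell '.' (not opp) -> no flip
Dir SW: first cell '.' (not opp) -> no flip
Dir S: first cell '.' (not opp) -> no flip
Dir SE: first cell '.' (not opp) -> no flip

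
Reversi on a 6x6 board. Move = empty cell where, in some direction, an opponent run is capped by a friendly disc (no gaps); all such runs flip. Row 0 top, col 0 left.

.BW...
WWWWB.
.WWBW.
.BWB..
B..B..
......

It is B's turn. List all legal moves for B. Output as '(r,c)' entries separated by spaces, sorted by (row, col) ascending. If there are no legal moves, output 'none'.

(0,0): flips 2 -> legal
(0,3): flips 2 -> legal
(0,4): flips 2 -> legal
(1,5): flips 1 -> legal
(2,0): flips 2 -> legal
(2,5): flips 1 -> legal
(3,0): no bracket -> illegal
(3,4): flips 1 -> legal
(3,5): no bracket -> illegal
(4,1): flips 1 -> legal
(4,2): no bracket -> illegal

Answer: (0,0) (0,3) (0,4) (1,5) (2,0) (2,5) (3,4) (4,1)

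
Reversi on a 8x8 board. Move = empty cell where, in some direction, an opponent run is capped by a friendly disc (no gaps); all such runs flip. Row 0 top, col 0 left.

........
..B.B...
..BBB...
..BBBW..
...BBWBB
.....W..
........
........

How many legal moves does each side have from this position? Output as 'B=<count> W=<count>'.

Answer: B=5 W=8

Derivation:
-- B to move --
(2,5): no bracket -> illegal
(2,6): flips 1 -> legal
(3,6): flips 1 -> legal
(5,4): no bracket -> illegal
(5,6): flips 1 -> legal
(6,4): flips 1 -> legal
(6,5): no bracket -> illegal
(6,6): flips 1 -> legal
B mobility = 5
-- W to move --
(0,1): flips 3 -> legal
(0,2): no bracket -> illegal
(0,3): no bracket -> illegal
(0,4): no bracket -> illegal
(0,5): no bracket -> illegal
(1,1): flips 3 -> legal
(1,3): flips 1 -> legal
(1,5): no bracket -> illegal
(2,1): no bracket -> illegal
(2,5): no bracket -> illegal
(3,1): flips 3 -> legal
(3,6): no bracket -> illegal
(3,7): flips 1 -> legal
(4,1): no bracket -> illegal
(4,2): flips 2 -> legal
(5,2): no bracket -> illegal
(5,3): flips 1 -> legal
(5,4): no bracket -> illegal
(5,6): no bracket -> illegal
(5,7): flips 1 -> legal
W mobility = 8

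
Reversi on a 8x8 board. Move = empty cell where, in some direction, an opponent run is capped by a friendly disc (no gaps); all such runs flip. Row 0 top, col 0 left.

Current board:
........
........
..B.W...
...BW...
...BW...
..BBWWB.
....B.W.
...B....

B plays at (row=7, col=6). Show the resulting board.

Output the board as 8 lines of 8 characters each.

Place B at (7,6); scan 8 dirs for brackets.
Dir NW: first cell '.' (not opp) -> no flip
Dir N: opp run (6,6) capped by B -> flip
Dir NE: first cell '.' (not opp) -> no flip
Dir W: first cell '.' (not opp) -> no flip
Dir E: first cell '.' (not opp) -> no flip
Dir SW: edge -> no flip
Dir S: edge -> no flip
Dir SE: edge -> no flip
All flips: (6,6)

Answer: ........
........
..B.W...
...BW...
...BW...
..BBWWB.
....B.B.
...B..B.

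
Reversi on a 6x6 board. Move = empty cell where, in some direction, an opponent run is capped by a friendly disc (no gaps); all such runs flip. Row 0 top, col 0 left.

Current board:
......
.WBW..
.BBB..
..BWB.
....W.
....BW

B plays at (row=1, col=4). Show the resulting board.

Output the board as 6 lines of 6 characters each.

Answer: ......
.WBBB.
.BBB..
..BWB.
....W.
....BW

Derivation:
Place B at (1,4); scan 8 dirs for brackets.
Dir NW: first cell '.' (not opp) -> no flip
Dir N: first cell '.' (not opp) -> no flip
Dir NE: first cell '.' (not opp) -> no flip
Dir W: opp run (1,3) capped by B -> flip
Dir E: first cell '.' (not opp) -> no flip
Dir SW: first cell 'B' (not opp) -> no flip
Dir S: first cell '.' (not opp) -> no flip
Dir SE: first cell '.' (not opp) -> no flip
All flips: (1,3)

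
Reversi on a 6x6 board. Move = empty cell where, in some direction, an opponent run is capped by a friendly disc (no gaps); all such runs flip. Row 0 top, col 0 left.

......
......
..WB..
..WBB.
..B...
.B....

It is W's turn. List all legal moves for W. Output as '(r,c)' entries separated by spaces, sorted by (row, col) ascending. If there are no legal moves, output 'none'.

Answer: (1,4) (2,4) (3,5) (4,4) (5,2)

Derivation:
(1,2): no bracket -> illegal
(1,3): no bracket -> illegal
(1,4): flips 1 -> legal
(2,4): flips 1 -> legal
(2,5): no bracket -> illegal
(3,1): no bracket -> illegal
(3,5): flips 2 -> legal
(4,0): no bracket -> illegal
(4,1): no bracket -> illegal
(4,3): no bracket -> illegal
(4,4): flips 1 -> legal
(4,5): no bracket -> illegal
(5,0): no bracket -> illegal
(5,2): flips 1 -> legal
(5,3): no bracket -> illegal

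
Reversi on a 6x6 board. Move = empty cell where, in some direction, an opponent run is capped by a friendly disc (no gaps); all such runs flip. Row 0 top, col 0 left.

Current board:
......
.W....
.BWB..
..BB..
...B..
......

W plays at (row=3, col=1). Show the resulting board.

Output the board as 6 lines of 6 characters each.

Answer: ......
.W....
.WWB..
.WBB..
...B..
......

Derivation:
Place W at (3,1); scan 8 dirs for brackets.
Dir NW: first cell '.' (not opp) -> no flip
Dir N: opp run (2,1) capped by W -> flip
Dir NE: first cell 'W' (not opp) -> no flip
Dir W: first cell '.' (not opp) -> no flip
Dir E: opp run (3,2) (3,3), next='.' -> no flip
Dir SW: first cell '.' (not opp) -> no flip
Dir S: first cell '.' (not opp) -> no flip
Dir SE: first cell '.' (not opp) -> no flip
All flips: (2,1)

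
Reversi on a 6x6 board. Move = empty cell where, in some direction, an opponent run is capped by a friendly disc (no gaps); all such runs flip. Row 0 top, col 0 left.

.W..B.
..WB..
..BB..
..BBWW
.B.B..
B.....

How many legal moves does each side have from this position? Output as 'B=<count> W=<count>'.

-- B to move --
(0,0): no bracket -> illegal
(0,2): flips 1 -> legal
(0,3): no bracket -> illegal
(1,0): no bracket -> illegal
(1,1): flips 1 -> legal
(2,1): no bracket -> illegal
(2,4): no bracket -> illegal
(2,5): flips 1 -> legal
(4,4): no bracket -> illegal
(4,5): flips 1 -> legal
B mobility = 4
-- W to move --
(0,2): no bracket -> illegal
(0,3): no bracket -> illegal
(0,5): no bracket -> illegal
(1,1): no bracket -> illegal
(1,4): flips 1 -> legal
(1,5): no bracket -> illegal
(2,1): no bracket -> illegal
(2,4): no bracket -> illegal
(3,0): no bracket -> illegal
(3,1): flips 2 -> legal
(4,0): no bracket -> illegal
(4,2): flips 2 -> legal
(4,4): no bracket -> illegal
(5,1): no bracket -> illegal
(5,2): flips 1 -> legal
(5,3): no bracket -> illegal
(5,4): no bracket -> illegal
W mobility = 4

Answer: B=4 W=4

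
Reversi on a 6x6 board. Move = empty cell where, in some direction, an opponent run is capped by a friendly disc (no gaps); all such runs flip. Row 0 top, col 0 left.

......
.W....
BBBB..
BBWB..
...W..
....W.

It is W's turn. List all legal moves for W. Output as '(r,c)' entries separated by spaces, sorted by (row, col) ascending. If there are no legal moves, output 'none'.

Answer: (1,0) (1,2) (1,3) (1,4) (3,4) (4,1) (4,4)

Derivation:
(1,0): flips 1 -> legal
(1,2): flips 1 -> legal
(1,3): flips 2 -> legal
(1,4): flips 1 -> legal
(2,4): no bracket -> illegal
(3,4): flips 1 -> legal
(4,0): no bracket -> illegal
(4,1): flips 2 -> legal
(4,2): no bracket -> illegal
(4,4): flips 2 -> legal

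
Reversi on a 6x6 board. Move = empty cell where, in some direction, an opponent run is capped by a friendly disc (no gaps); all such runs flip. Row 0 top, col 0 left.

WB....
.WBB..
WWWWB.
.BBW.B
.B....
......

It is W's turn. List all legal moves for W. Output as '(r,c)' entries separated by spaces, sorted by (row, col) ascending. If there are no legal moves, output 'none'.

(0,2): flips 2 -> legal
(0,3): flips 2 -> legal
(0,4): flips 1 -> legal
(1,0): no bracket -> illegal
(1,4): flips 2 -> legal
(1,5): flips 1 -> legal
(2,5): flips 1 -> legal
(3,0): flips 2 -> legal
(3,4): no bracket -> illegal
(4,0): flips 1 -> legal
(4,2): flips 2 -> legal
(4,3): flips 1 -> legal
(4,4): no bracket -> illegal
(4,5): no bracket -> illegal
(5,0): flips 2 -> legal
(5,1): flips 2 -> legal
(5,2): no bracket -> illegal

Answer: (0,2) (0,3) (0,4) (1,4) (1,5) (2,5) (3,0) (4,0) (4,2) (4,3) (5,0) (5,1)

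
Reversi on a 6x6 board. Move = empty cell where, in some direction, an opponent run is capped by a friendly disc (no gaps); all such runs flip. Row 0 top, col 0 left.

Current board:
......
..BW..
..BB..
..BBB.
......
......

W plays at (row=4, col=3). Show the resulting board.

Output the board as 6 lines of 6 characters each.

Place W at (4,3); scan 8 dirs for brackets.
Dir NW: opp run (3,2), next='.' -> no flip
Dir N: opp run (3,3) (2,3) capped by W -> flip
Dir NE: opp run (3,4), next='.' -> no flip
Dir W: first cell '.' (not opp) -> no flip
Dir E: first cell '.' (not opp) -> no flip
Dir SW: first cell '.' (not opp) -> no flip
Dir S: first cell '.' (not opp) -> no flip
Dir SE: first cell '.' (not opp) -> no flip
All flips: (2,3) (3,3)

Answer: ......
..BW..
..BW..
..BWB.
...W..
......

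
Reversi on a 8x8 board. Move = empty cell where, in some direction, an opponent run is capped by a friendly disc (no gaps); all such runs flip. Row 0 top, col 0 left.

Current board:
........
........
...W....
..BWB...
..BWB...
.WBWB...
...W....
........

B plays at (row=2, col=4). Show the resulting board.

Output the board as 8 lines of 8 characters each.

Place B at (2,4); scan 8 dirs for brackets.
Dir NW: first cell '.' (not opp) -> no flip
Dir N: first cell '.' (not opp) -> no flip
Dir NE: first cell '.' (not opp) -> no flip
Dir W: opp run (2,3), next='.' -> no flip
Dir E: first cell '.' (not opp) -> no flip
Dir SW: opp run (3,3) capped by B -> flip
Dir S: first cell 'B' (not opp) -> no flip
Dir SE: first cell '.' (not opp) -> no flip
All flips: (3,3)

Answer: ........
........
...WB...
..BBB...
..BWB...
.WBWB...
...W....
........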